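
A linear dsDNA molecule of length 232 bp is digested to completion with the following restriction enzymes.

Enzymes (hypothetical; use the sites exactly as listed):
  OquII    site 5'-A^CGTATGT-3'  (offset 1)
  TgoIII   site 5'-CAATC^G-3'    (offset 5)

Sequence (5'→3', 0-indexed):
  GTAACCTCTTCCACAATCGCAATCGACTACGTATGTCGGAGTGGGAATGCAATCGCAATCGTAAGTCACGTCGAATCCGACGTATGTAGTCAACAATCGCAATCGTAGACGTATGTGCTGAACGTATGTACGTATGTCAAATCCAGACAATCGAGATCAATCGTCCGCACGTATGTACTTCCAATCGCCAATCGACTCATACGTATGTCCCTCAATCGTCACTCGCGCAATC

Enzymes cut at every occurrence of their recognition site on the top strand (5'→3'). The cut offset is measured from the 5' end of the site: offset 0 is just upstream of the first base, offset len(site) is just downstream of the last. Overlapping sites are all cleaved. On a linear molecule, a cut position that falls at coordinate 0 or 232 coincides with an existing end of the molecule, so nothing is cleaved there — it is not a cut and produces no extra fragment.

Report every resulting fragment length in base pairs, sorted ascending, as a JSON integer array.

Site scan:
  OquII ACGTATGT/1: at [28, 79, 108, 121, 129, 168, 200] ⇒ [29, 80, 109, 122, 130, 169, 201]
  TgoIII CAATCG/5: at [13, 19, 49, 55, 93, 99, 147, 157, 181, 188, 212] ⇒ [18, 24, 54, 60, 98, 104, 152, 162, 186, 193, 217]

All cut coordinates (distinct, sorted): [18, 24, 29, 54, 60, 80, 98, 104, 109, 122, 130, 152, 162, 169, 186, 193, 201, 217]

Fragment lengths:
  [0,18): 18 bp
  [18,24): 6 bp
  [24,29): 5 bp
  [29,54): 25 bp
  [54,60): 6 bp
  [60,80): 20 bp
  [80,98): 18 bp
  [98,104): 6 bp
  [104,109): 5 bp
  [109,122): 13 bp
  [122,130): 8 bp
  [130,152): 22 bp
  [152,162): 10 bp
  [162,169): 7 bp
  [169,186): 17 bp
  [186,193): 7 bp
  [193,201): 8 bp
  [201,217): 16 bp
  [217,232): 15 bp

[5,5,6,6,6,7,7,8,8,10,13,15,16,17,18,18,20,22,25]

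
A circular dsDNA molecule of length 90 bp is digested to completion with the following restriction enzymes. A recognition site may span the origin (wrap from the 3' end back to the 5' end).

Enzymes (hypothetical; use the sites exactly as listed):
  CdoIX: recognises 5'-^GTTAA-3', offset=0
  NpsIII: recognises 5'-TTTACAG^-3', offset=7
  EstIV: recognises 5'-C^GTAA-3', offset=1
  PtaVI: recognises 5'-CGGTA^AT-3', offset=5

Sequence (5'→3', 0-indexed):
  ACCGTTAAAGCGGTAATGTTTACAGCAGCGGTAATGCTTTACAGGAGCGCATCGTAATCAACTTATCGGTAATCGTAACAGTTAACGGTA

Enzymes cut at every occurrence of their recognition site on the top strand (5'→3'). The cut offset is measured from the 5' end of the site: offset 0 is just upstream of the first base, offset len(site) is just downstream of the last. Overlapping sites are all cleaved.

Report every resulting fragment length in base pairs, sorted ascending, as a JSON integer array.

[3,6,8,9,10,11,12,13,18]

Per-enzyme occurrences:
  CdoIX (GTTAA, off=0): starts [3, 80] → cuts [3, 80]
  NpsIII (TTTACAG, off=7): starts [18, 37] → cuts [25, 44]
  EstIV (CGTAA, off=1): starts [52, 73] → cuts [53, 74]
  PtaVI (CGGTAAT, off=5): starts [10, 28, 66] → cuts [15, 33, 71]

All cut coordinates (distinct, sorted): [3, 15, 25, 33, 44, 53, 71, 74, 80]

Fragment lengths:
  3→15: 12 bp
  15→25: 10 bp
  25→33: 8 bp
  33→44: 11 bp
  44→53: 9 bp
  53→71: 18 bp
  71→74: 3 bp
  74→80: 6 bp
  80→3 (wrap): 90-80+3 = 13 bp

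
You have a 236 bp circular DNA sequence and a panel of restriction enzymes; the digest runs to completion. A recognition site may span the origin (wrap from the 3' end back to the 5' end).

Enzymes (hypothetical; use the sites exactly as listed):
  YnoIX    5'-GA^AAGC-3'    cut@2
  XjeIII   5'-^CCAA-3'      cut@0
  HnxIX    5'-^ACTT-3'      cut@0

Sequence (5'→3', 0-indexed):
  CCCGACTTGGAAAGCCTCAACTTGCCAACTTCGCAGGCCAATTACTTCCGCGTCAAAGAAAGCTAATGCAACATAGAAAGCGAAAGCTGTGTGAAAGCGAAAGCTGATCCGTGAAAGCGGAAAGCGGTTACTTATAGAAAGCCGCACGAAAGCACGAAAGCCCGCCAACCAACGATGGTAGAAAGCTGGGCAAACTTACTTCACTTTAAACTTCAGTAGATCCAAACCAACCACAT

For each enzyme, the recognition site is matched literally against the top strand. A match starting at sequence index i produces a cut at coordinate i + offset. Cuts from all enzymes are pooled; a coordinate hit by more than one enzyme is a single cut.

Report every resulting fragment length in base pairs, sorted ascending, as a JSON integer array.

[3,4,4,5,5,5,6,6,6,7,7,7,7,8,8,8,9,10,11,11,11,12,14,14,14,16,18]

Scan for sites:
  YnoIX GAAAGC/2: at [9, 57, 75, 81, 92, 98, 112, 119, 136, 147, 155, 180] ⇒ [11, 59, 77, 83, 94, 100, 114, 121, 138, 149, 157, 182]
  XjeIII CCAA/0: at [24, 37, 164, 168, 221, 226] ⇒ [24, 37, 164, 168, 221, 226]
  HnxIX ACTT/0: at [4, 19, 27, 43, 129, 193, 197, 202, 209] ⇒ [4, 19, 27, 43, 129, 193, 197, 202, 209]

Pooled cuts: [4, 11, 19, 24, 27, 37, 43, 59, 77, 83, 94, 100, 114, 121, 129, 138, 149, 157, 164, 168, 182, 193, 197, 202, 209, 221, 226]

Fragments:
  4→11: 7 bp
  11→19: 8 bp
  19→24: 5 bp
  24→27: 3 bp
  27→37: 10 bp
  37→43: 6 bp
  43→59: 16 bp
  59→77: 18 bp
  77→83: 6 bp
  83→94: 11 bp
  94→100: 6 bp
  100→114: 14 bp
  114→121: 7 bp
  121→129: 8 bp
  129→138: 9 bp
  138→149: 11 bp
  149→157: 8 bp
  157→164: 7 bp
  164→168: 4 bp
  168→182: 14 bp
  182→193: 11 bp
  193→197: 4 bp
  197→202: 5 bp
  202→209: 7 bp
  209→221: 12 bp
  221→226: 5 bp
  226→4 (wrap): 236-226+4 = 14 bp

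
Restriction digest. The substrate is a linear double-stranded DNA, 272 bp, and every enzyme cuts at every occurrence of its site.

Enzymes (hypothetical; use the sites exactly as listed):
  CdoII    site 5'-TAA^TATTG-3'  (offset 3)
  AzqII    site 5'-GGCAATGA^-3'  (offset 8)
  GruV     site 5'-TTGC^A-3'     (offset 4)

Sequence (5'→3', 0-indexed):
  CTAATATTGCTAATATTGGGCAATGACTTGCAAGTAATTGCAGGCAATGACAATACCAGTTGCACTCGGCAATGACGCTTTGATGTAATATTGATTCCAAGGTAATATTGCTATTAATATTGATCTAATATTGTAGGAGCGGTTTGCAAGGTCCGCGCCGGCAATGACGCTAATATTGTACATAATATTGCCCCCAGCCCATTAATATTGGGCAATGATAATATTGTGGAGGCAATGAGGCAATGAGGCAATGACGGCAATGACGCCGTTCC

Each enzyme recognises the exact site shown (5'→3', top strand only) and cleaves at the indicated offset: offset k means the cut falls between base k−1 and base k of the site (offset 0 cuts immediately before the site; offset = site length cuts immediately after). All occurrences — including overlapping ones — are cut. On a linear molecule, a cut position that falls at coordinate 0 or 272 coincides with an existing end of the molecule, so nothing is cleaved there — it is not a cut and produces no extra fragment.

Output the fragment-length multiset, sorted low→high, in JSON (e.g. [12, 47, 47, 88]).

Site scan:
  CdoII (TAATATTG, off=3): starts [1, 10, 85, 102, 114, 125, 170, 182, 202, 218] → cuts [4, 13, 88, 105, 117, 128, 173, 185, 205, 221]
  AzqII (GGCAATGA, off=8): starts [18, 42, 67, 159, 210, 230, 238, 246, 255] → cuts [26, 50, 75, 167, 218, 238, 246, 254, 263]
  GruV (TTGCA, off=4): starts [27, 37, 59, 143] → cuts [31, 41, 63, 147]

Pooled cuts: [4, 13, 26, 31, 41, 50, 63, 75, 88, 105, 117, 128, 147, 167, 173, 185, 205, 218, 221, 238, 246, 254, 263]

Fragments:
  [0,4): 4 bp
  [4,13): 9 bp
  [13,26): 13 bp
  [26,31): 5 bp
  [31,41): 10 bp
  [41,50): 9 bp
  [50,63): 13 bp
  [63,75): 12 bp
  [75,88): 13 bp
  [88,105): 17 bp
  [105,117): 12 bp
  [117,128): 11 bp
  [128,147): 19 bp
  [147,167): 20 bp
  [167,173): 6 bp
  [173,185): 12 bp
  [185,205): 20 bp
  [205,218): 13 bp
  [218,221): 3 bp
  [221,238): 17 bp
  [238,246): 8 bp
  [246,254): 8 bp
  [254,263): 9 bp
  [263,272): 9 bp

[3,4,5,6,8,8,9,9,9,9,10,11,12,12,12,13,13,13,13,17,17,19,20,20]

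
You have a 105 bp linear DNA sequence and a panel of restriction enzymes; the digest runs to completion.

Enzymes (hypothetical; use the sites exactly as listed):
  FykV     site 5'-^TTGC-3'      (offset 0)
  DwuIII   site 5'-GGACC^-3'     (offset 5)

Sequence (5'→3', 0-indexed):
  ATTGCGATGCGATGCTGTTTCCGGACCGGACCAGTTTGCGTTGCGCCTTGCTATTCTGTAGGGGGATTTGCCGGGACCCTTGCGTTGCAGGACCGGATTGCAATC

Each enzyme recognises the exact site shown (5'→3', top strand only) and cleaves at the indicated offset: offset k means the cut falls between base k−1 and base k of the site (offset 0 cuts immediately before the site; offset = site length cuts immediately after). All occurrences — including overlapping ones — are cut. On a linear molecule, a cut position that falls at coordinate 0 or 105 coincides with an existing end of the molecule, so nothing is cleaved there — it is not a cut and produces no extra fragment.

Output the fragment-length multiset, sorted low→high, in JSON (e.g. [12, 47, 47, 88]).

[1,1,3,3,5,5,5,7,8,10,11,20,26]

Scan for sites:
  FykV TTGC/0: at [1, 35, 40, 47, 67, 79, 84, 97] ⇒ [1, 35, 40, 47, 67, 79, 84, 97]
  DwuIII GGACC/5: at [22, 27, 73, 89] ⇒ [27, 32, 78, 94]

Pooled cuts: [1, 27, 32, 35, 40, 47, 67, 78, 79, 84, 94, 97]

Fragments:
  [0,1): 1 bp
  [1,27): 26 bp
  [27,32): 5 bp
  [32,35): 3 bp
  [35,40): 5 bp
  [40,47): 7 bp
  [47,67): 20 bp
  [67,78): 11 bp
  [78,79): 1 bp
  [79,84): 5 bp
  [84,94): 10 bp
  [94,97): 3 bp
  [97,105): 8 bp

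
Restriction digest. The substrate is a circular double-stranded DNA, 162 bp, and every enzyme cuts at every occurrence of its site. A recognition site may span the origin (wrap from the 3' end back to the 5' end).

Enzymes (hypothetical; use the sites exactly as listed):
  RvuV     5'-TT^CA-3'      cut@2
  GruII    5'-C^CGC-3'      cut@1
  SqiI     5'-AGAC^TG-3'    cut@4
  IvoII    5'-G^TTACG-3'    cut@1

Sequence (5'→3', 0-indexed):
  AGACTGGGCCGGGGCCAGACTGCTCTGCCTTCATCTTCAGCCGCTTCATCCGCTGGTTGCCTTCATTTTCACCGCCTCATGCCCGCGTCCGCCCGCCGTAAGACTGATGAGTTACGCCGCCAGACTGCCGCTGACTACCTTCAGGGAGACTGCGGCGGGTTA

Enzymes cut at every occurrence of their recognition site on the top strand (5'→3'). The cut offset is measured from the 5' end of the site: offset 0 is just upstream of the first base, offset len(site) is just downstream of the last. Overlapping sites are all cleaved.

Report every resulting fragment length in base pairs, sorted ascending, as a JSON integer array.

Site scan:
  RvuV TTCA/2: at [29, 35, 44, 61, 67, 139] ⇒ [31, 37, 46, 63, 69, 141]
  GruII CCGC/1: at [40, 49, 71, 82, 88, 92, 116, 127] ⇒ [41, 50, 72, 83, 89, 93, 117, 128]
  SqiI AGACTG/4: at [0, 16, 100, 121, 146] ⇒ [4, 20, 104, 125, 150]
  IvoII GTTACG/1: at [110] ⇒ [111]

Pooled cuts: [4, 20, 31, 37, 41, 46, 50, 63, 69, 72, 83, 89, 93, 104, 111, 117, 125, 128, 141, 150]

Fragments:
  4→20: 16 bp
  20→31: 11 bp
  31→37: 6 bp
  37→41: 4 bp
  41→46: 5 bp
  46→50: 4 bp
  50→63: 13 bp
  63→69: 6 bp
  69→72: 3 bp
  72→83: 11 bp
  83→89: 6 bp
  89→93: 4 bp
  93→104: 11 bp
  104→111: 7 bp
  111→117: 6 bp
  117→125: 8 bp
  125→128: 3 bp
  128→141: 13 bp
  141→150: 9 bp
  150→4 (wrap): 162-150+4 = 16 bp

[3,3,4,4,4,5,6,6,6,6,7,8,9,11,11,11,13,13,16,16]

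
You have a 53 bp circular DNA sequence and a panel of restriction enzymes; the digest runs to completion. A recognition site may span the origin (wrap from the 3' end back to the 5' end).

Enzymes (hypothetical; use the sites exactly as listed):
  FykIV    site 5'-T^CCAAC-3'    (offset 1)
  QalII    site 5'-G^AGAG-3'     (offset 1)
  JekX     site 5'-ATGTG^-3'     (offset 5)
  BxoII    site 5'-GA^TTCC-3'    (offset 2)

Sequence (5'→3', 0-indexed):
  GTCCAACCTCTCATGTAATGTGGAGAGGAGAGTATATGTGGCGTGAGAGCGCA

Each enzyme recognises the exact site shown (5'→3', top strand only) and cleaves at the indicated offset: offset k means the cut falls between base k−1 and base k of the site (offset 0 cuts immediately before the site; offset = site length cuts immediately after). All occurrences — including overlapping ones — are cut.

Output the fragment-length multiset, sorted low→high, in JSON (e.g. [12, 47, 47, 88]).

Scan for sites:
  FykIV TCCAAC/1: at [1] ⇒ [2]
  QalII GAGAG/1: at [22, 27, 44] ⇒ [23, 28, 45]
  JekX ATGTG/5: at [17, 35] ⇒ [22, 40]
  BxoII (GATTCC, off=2): no sites

All cut coordinates (distinct, sorted): [2, 22, 23, 28, 40, 45]

Fragments:
  2→22: 20 bp
  22→23: 1 bp
  23→28: 5 bp
  28→40: 12 bp
  40→45: 5 bp
  45→2 (wrap): 53-45+2 = 10 bp

[1,5,5,10,12,20]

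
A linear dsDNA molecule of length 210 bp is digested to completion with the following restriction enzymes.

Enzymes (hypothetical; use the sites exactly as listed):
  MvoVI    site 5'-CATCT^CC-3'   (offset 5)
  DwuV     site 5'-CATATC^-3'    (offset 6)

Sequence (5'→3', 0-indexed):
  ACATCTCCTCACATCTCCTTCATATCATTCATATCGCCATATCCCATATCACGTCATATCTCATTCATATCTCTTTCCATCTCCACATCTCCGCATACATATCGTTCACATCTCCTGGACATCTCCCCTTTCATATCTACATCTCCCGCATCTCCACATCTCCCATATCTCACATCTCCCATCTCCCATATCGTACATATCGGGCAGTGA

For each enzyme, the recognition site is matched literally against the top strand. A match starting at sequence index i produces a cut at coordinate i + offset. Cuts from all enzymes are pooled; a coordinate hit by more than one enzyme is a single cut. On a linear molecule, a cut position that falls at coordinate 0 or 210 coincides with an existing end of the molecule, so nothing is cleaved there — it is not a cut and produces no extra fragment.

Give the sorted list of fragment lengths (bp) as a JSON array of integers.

[6,7,7,7,8,8,8,8,8,8,9,9,9,9,10,10,10,10,11,11,11,13,13]

Per-enzyme occurrences:
  MvoVI (CATCTCC, off=5): starts [1, 11, 77, 85, 108, 119, 139, 148, 156, 172, 179] → cuts [6, 16, 82, 90, 113, 124, 144, 153, 161, 177, 184]
  DwuV (CATATC, off=6): starts [20, 29, 37, 44, 54, 65, 97, 131, 163, 186, 195] → cuts [26, 35, 43, 50, 60, 71, 103, 137, 169, 192, 201]

Pooled cuts: [6, 16, 26, 35, 43, 50, 60, 71, 82, 90, 103, 113, 124, 137, 144, 153, 161, 169, 177, 184, 192, 201]

Fragment lengths:
  [0,6): 6 bp
  [6,16): 10 bp
  [16,26): 10 bp
  [26,35): 9 bp
  [35,43): 8 bp
  [43,50): 7 bp
  [50,60): 10 bp
  [60,71): 11 bp
  [71,82): 11 bp
  [82,90): 8 bp
  [90,103): 13 bp
  [103,113): 10 bp
  [113,124): 11 bp
  [124,137): 13 bp
  [137,144): 7 bp
  [144,153): 9 bp
  [153,161): 8 bp
  [161,169): 8 bp
  [169,177): 8 bp
  [177,184): 7 bp
  [184,192): 8 bp
  [192,201): 9 bp
  [201,210): 9 bp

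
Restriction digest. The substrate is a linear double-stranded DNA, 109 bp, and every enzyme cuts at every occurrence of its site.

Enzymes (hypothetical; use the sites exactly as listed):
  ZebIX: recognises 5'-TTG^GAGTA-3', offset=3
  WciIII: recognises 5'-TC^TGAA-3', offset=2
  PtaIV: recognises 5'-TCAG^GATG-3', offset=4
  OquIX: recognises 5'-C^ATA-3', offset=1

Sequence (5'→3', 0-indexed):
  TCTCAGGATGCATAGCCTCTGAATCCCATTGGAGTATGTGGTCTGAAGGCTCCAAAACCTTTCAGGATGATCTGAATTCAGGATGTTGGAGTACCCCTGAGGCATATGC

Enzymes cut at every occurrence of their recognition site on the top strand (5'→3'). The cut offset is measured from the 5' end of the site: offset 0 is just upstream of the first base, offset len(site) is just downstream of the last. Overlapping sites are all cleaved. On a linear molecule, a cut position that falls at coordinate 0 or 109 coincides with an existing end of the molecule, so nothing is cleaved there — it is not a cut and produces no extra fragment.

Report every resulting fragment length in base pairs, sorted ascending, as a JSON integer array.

[5,6,6,7,7,8,9,12,12,15,22]

Scan for sites:
  ZebIX (TTGGAGTA, off=3): starts [28, 85] → cuts [31, 88]
  WciIII (TCTGAA, off=2): starts [17, 41, 70] → cuts [19, 43, 72]
  PtaIV (TCAGGATG, off=4): starts [2, 61, 77] → cuts [6, 65, 81]
  OquIX (CATA, off=1): starts [10, 102] → cuts [11, 103]

Pooled cuts: [6, 11, 19, 31, 43, 65, 72, 81, 88, 103]

Fragments:
  [0,6): 6 bp
  [6,11): 5 bp
  [11,19): 8 bp
  [19,31): 12 bp
  [31,43): 12 bp
  [43,65): 22 bp
  [65,72): 7 bp
  [72,81): 9 bp
  [81,88): 7 bp
  [88,103): 15 bp
  [103,109): 6 bp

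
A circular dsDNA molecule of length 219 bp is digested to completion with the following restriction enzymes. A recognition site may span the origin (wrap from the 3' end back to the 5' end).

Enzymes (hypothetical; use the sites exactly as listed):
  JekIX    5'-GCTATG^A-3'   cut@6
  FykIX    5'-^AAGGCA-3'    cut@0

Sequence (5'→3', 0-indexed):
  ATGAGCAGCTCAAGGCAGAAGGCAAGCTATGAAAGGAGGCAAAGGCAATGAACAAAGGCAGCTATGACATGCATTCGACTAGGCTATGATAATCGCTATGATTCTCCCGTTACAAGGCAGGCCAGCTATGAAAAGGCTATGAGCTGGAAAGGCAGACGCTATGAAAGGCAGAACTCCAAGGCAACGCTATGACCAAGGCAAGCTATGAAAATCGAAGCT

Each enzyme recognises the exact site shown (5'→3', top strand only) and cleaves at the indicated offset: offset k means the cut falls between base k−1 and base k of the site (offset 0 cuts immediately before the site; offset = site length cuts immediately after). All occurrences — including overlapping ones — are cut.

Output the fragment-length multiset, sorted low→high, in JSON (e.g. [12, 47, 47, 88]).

[1,3,7,7,8,10,11,12,12,13,13,13,13,13,14,15,15,17,22]

Site scan:
  JekIX (GCTATGA, off=6): starts [25, 60, 82, 94, 124, 135, 157, 185, 201, 216] → cuts [3, 31, 66, 88, 100, 130, 141, 163, 191, 207]
  FykIX (AAGGCA, off=0): starts [11, 18, 41, 54, 113, 148, 164, 177, 194] → cuts [11, 18, 41, 54, 113, 148, 164, 177, 194]

All cut coordinates (distinct, sorted): [3, 11, 18, 31, 41, 54, 66, 88, 100, 113, 130, 141, 148, 163, 164, 177, 191, 194, 207]

Fragments:
  3→11: 8 bp
  11→18: 7 bp
  18→31: 13 bp
  31→41: 10 bp
  41→54: 13 bp
  54→66: 12 bp
  66→88: 22 bp
  88→100: 12 bp
  100→113: 13 bp
  113→130: 17 bp
  130→141: 11 bp
  141→148: 7 bp
  148→163: 15 bp
  163→164: 1 bp
  164→177: 13 bp
  177→191: 14 bp
  191→194: 3 bp
  194→207: 13 bp
  207→3 (wrap): 219-207+3 = 15 bp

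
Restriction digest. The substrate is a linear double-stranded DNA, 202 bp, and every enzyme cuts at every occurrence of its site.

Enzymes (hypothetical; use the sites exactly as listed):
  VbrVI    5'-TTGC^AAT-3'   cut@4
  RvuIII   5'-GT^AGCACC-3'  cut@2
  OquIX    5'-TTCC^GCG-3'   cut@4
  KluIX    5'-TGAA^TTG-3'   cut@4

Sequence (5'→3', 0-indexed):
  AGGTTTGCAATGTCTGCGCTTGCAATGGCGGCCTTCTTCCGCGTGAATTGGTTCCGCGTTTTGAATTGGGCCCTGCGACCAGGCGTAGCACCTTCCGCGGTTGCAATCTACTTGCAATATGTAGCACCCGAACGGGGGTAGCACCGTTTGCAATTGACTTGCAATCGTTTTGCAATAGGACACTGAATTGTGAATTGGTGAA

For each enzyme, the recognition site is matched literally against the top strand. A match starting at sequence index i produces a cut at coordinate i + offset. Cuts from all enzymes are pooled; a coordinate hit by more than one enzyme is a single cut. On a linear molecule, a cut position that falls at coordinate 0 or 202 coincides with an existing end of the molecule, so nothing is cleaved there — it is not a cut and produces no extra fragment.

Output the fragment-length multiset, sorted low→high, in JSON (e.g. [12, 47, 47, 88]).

Per-enzyme occurrences:
  VbrVI (TTGCAAT, off=4): starts [4, 19, 100, 111, 147, 158, 169] → cuts [8, 23, 104, 115, 151, 162, 173]
  RvuIII (GTAGCACC, off=2): starts [84, 120, 137] → cuts [86, 122, 139]
  OquIX (TTCCGCG, off=4): starts [36, 51, 92] → cuts [40, 55, 96]
  KluIX (TGAATTG, off=4): starts [43, 61, 183, 190] → cuts [47, 65, 187, 194]

All cut coordinates (distinct, sorted): [8, 23, 40, 47, 55, 65, 86, 96, 104, 115, 122, 139, 151, 162, 173, 187, 194]

Fragment lengths:
  [0,8): 8 bp
  [8,23): 15 bp
  [23,40): 17 bp
  [40,47): 7 bp
  [47,55): 8 bp
  [55,65): 10 bp
  [65,86): 21 bp
  [86,96): 10 bp
  [96,104): 8 bp
  [104,115): 11 bp
  [115,122): 7 bp
  [122,139): 17 bp
  [139,151): 12 bp
  [151,162): 11 bp
  [162,173): 11 bp
  [173,187): 14 bp
  [187,194): 7 bp
  [194,202): 8 bp

[7,7,7,8,8,8,8,10,10,11,11,11,12,14,15,17,17,21]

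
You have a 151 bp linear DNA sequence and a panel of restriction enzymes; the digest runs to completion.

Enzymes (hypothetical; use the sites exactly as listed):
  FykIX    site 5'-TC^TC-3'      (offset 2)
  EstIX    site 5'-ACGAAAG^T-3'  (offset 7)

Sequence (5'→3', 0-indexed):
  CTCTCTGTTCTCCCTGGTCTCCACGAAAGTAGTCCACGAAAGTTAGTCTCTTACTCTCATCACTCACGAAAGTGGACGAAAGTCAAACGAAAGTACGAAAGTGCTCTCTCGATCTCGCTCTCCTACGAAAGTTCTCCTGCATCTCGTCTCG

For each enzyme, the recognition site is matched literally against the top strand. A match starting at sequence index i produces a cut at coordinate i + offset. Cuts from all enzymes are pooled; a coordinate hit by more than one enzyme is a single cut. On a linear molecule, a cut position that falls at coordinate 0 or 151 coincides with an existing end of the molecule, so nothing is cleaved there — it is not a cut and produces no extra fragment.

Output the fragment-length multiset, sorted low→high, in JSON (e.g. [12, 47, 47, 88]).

Scan for sites:
  FykIX (TCTC, off=2): starts [1, 8, 17, 46, 54, 104, 106, 112, 118, 132, 141, 146] → cuts [3, 10, 19, 48, 56, 106, 108, 114, 120, 134, 143, 148]
  EstIX (ACGAAAGT, off=7): starts [22, 35, 65, 75, 86, 94, 124] → cuts [29, 42, 72, 82, 93, 101, 131]

All cut coordinates (distinct, sorted): [3, 10, 19, 29, 42, 48, 56, 72, 82, 93, 101, 106, 108, 114, 120, 131, 134, 143, 148]

Fragment lengths:
  [0,3): 3 bp
  [3,10): 7 bp
  [10,19): 9 bp
  [19,29): 10 bp
  [29,42): 13 bp
  [42,48): 6 bp
  [48,56): 8 bp
  [56,72): 16 bp
  [72,82): 10 bp
  [82,93): 11 bp
  [93,101): 8 bp
  [101,106): 5 bp
  [106,108): 2 bp
  [108,114): 6 bp
  [114,120): 6 bp
  [120,131): 11 bp
  [131,134): 3 bp
  [134,143): 9 bp
  [143,148): 5 bp
  [148,151): 3 bp

[2,3,3,3,5,5,6,6,6,7,8,8,9,9,10,10,11,11,13,16]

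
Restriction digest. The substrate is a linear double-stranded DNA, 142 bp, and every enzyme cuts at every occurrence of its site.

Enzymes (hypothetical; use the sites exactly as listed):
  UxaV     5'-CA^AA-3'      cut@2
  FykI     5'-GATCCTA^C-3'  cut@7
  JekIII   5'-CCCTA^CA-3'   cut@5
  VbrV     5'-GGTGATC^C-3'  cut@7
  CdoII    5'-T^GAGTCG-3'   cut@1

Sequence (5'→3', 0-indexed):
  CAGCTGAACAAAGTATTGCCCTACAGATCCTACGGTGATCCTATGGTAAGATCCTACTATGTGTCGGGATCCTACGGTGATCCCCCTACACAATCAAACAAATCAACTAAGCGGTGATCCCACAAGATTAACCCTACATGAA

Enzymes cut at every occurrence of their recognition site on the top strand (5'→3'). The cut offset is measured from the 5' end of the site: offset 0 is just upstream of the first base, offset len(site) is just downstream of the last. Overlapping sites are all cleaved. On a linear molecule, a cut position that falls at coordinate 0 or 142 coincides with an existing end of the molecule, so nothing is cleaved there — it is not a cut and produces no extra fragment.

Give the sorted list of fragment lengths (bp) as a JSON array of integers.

Scan for sites:
  UxaV CAAA/2: at [8, 94, 98] ⇒ [10, 96, 100]
  FykI GATCCTAC/7: at [25, 49, 67] ⇒ [32, 56, 74]
  JekIII CCCTACA/5: at [18, 83, 131] ⇒ [23, 88, 136]
  VbrV GGTGATCC/7: at [33, 75, 112] ⇒ [40, 82, 119]
  CdoII (TGAGTCG, off=1): no sites

All cut coordinates (distinct, sorted): [10, 23, 32, 40, 56, 74, 82, 88, 96, 100, 119, 136]

Fragment lengths:
  [0,10): 10 bp
  [10,23): 13 bp
  [23,32): 9 bp
  [32,40): 8 bp
  [40,56): 16 bp
  [56,74): 18 bp
  [74,82): 8 bp
  [82,88): 6 bp
  [88,96): 8 bp
  [96,100): 4 bp
  [100,119): 19 bp
  [119,136): 17 bp
  [136,142): 6 bp

[4,6,6,8,8,8,9,10,13,16,17,18,19]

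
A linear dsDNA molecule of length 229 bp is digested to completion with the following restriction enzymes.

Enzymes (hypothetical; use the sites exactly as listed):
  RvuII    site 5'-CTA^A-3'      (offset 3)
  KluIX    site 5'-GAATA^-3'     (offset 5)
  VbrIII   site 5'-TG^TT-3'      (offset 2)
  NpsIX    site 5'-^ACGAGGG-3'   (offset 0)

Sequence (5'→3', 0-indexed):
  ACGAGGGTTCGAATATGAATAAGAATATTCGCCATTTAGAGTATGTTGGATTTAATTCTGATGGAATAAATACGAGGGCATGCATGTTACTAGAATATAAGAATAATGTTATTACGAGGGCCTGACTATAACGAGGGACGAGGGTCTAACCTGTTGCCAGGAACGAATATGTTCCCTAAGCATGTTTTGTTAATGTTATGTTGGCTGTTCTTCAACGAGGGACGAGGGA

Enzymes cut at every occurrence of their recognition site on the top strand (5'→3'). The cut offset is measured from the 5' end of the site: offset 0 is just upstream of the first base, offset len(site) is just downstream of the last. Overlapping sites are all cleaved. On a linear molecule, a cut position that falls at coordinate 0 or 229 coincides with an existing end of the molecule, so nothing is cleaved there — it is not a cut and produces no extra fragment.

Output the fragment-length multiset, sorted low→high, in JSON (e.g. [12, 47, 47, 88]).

Scan for sites:
  RvuII CTAA/3: at [145, 175] ⇒ [148, 178]
  KluIX GAATA/5: at [10, 16, 22, 63, 92, 100, 164] ⇒ [15, 21, 27, 68, 97, 105, 169]
  VbrIII TGTT/2: at [43, 84, 106, 151, 169, 182, 187, 193, 198, 205] ⇒ [45, 86, 108, 153, 171, 184, 189, 195, 200, 207]
  NpsIX ACGAGGG/0: at [0, 71, 113, 130, 137, 214, 221] ⇒ [71, 113, 130, 137, 214, 221] (position 0 is a terminus of the linear molecule — no cut)

All cut coordinates (distinct, sorted): [15, 21, 27, 45, 68, 71, 86, 97, 105, 108, 113, 130, 137, 148, 153, 169, 171, 178, 184, 189, 195, 200, 207, 214, 221]

Fragment lengths:
  [0,15): 15 bp
  [15,21): 6 bp
  [21,27): 6 bp
  [27,45): 18 bp
  [45,68): 23 bp
  [68,71): 3 bp
  [71,86): 15 bp
  [86,97): 11 bp
  [97,105): 8 bp
  [105,108): 3 bp
  [108,113): 5 bp
  [113,130): 17 bp
  [130,137): 7 bp
  [137,148): 11 bp
  [148,153): 5 bp
  [153,169): 16 bp
  [169,171): 2 bp
  [171,178): 7 bp
  [178,184): 6 bp
  [184,189): 5 bp
  [189,195): 6 bp
  [195,200): 5 bp
  [200,207): 7 bp
  [207,214): 7 bp
  [214,221): 7 bp
  [221,229): 8 bp

[2,3,3,5,5,5,5,6,6,6,6,7,7,7,7,7,8,8,11,11,15,15,16,17,18,23]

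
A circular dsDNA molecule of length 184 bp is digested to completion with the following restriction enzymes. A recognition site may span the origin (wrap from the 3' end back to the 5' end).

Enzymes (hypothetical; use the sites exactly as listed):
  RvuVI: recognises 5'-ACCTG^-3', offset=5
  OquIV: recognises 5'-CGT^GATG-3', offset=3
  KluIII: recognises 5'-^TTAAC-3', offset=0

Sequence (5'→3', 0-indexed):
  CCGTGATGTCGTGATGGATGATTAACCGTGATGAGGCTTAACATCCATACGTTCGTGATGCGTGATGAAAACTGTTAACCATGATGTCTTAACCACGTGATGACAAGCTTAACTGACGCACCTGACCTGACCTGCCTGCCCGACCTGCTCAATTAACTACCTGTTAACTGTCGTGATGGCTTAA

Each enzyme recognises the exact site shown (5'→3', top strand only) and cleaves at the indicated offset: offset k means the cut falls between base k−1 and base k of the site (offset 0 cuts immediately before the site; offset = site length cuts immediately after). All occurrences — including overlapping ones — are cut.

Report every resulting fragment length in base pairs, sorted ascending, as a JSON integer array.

Site scan:
  RvuVI ACCTG/5: at [119, 124, 129, 142, 158] ⇒ [124, 129, 134, 147, 163]
  OquIV CGTGATG/3: at [1, 9, 26, 53, 60, 95, 171] ⇒ [4, 12, 29, 56, 63, 98, 174]
  KluIII TTAAC/0: at [21, 37, 74, 88, 108, 152, 163, 180] ⇒ [21, 37, 74, 88, 108, 152, 163, 180]

Pooled cuts: [4, 12, 21, 29, 37, 56, 63, 74, 88, 98, 108, 124, 129, 134, 147, 152, 163, 174, 180]

Fragment lengths:
  4→12: 8 bp
  12→21: 9 bp
  21→29: 8 bp
  29→37: 8 bp
  37→56: 19 bp
  56→63: 7 bp
  63→74: 11 bp
  74→88: 14 bp
  88→98: 10 bp
  98→108: 10 bp
  108→124: 16 bp
  124→129: 5 bp
  129→134: 5 bp
  134→147: 13 bp
  147→152: 5 bp
  152→163: 11 bp
  163→174: 11 bp
  174→180: 6 bp
  180→4 (wrap): 184-180+4 = 8 bp

[5,5,5,6,7,8,8,8,8,9,10,10,11,11,11,13,14,16,19]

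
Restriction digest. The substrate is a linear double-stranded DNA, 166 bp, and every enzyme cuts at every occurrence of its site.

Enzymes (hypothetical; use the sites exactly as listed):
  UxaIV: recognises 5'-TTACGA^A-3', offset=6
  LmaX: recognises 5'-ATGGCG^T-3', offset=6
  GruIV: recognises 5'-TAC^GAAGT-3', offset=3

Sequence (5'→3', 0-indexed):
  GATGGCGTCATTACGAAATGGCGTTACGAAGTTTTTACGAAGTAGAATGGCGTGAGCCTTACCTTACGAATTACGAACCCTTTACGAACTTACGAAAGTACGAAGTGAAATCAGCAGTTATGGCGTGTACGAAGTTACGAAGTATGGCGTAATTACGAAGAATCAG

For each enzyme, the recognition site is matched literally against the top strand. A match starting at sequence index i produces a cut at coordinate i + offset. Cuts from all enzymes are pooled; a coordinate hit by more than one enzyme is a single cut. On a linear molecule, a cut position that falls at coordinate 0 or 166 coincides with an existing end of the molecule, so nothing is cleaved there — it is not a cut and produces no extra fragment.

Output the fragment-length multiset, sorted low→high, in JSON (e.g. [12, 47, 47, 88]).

Site scan:
  UxaIV TTACGAA/6: at [10, 23, 34, 63, 70, 81, 89, 134, 152] ⇒ [16, 29, 40, 69, 76, 87, 95, 140, 158]
  LmaX ATGGCGT/6: at [1, 17, 46, 119, 143] ⇒ [7, 23, 52, 125, 149]
  GruIV TACGAAGT/3: at [24, 35, 98, 127, 135] ⇒ [27, 38, 101, 130, 138]

Pooled cuts: [7, 16, 23, 27, 29, 38, 40, 52, 69, 76, 87, 95, 101, 125, 130, 138, 140, 149, 158]

Fragment lengths:
  [0,7): 7 bp
  [7,16): 9 bp
  [16,23): 7 bp
  [23,27): 4 bp
  [27,29): 2 bp
  [29,38): 9 bp
  [38,40): 2 bp
  [40,52): 12 bp
  [52,69): 17 bp
  [69,76): 7 bp
  [76,87): 11 bp
  [87,95): 8 bp
  [95,101): 6 bp
  [101,125): 24 bp
  [125,130): 5 bp
  [130,138): 8 bp
  [138,140): 2 bp
  [140,149): 9 bp
  [149,158): 9 bp
  [158,166): 8 bp

[2,2,2,4,5,6,7,7,7,8,8,8,9,9,9,9,11,12,17,24]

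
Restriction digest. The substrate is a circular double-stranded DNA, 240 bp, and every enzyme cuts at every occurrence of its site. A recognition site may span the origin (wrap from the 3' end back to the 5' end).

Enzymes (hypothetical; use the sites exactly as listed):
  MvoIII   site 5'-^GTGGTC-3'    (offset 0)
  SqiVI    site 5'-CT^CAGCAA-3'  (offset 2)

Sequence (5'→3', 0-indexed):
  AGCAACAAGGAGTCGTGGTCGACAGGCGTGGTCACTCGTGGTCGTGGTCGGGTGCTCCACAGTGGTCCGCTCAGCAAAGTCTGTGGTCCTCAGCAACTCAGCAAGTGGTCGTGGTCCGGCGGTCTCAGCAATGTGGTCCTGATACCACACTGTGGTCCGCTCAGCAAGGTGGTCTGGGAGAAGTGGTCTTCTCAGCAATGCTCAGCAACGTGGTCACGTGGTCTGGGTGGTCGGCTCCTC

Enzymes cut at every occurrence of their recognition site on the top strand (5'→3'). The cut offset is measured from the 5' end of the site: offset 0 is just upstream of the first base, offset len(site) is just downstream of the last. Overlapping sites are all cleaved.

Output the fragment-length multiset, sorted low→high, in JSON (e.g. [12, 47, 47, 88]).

[6,6,6,7,7,7,8,8,8,9,10,10,10,10,10,11,13,13,14,15,15,18,19]

Scan for sites:
  MvoIII GTGGTC/0: at [14, 27, 37, 43, 61, 82, 104, 110, 132, 151, 168, 182, 209, 217, 226] ⇒ [14, 27, 37, 43, 61, 82, 104, 110, 132, 151, 168, 182, 209, 217, 226]
  SqiVI CTCAGCAA/2: at [69, 88, 96, 123, 159, 190, 200, 237] ⇒ [71, 90, 98, 125, 161, 192, 202, 239]

All cut coordinates (distinct, sorted): [14, 27, 37, 43, 61, 71, 82, 90, 98, 104, 110, 125, 132, 151, 161, 168, 182, 192, 202, 209, 217, 226, 239]

Fragments:
  14→27: 13 bp
  27→37: 10 bp
  37→43: 6 bp
  43→61: 18 bp
  61→71: 10 bp
  71→82: 11 bp
  82→90: 8 bp
  90→98: 8 bp
  98→104: 6 bp
  104→110: 6 bp
  110→125: 15 bp
  125→132: 7 bp
  132→151: 19 bp
  151→161: 10 bp
  161→168: 7 bp
  168→182: 14 bp
  182→192: 10 bp
  192→202: 10 bp
  202→209: 7 bp
  209→217: 8 bp
  217→226: 9 bp
  226→239: 13 bp
  239→14 (wrap): 240-239+14 = 15 bp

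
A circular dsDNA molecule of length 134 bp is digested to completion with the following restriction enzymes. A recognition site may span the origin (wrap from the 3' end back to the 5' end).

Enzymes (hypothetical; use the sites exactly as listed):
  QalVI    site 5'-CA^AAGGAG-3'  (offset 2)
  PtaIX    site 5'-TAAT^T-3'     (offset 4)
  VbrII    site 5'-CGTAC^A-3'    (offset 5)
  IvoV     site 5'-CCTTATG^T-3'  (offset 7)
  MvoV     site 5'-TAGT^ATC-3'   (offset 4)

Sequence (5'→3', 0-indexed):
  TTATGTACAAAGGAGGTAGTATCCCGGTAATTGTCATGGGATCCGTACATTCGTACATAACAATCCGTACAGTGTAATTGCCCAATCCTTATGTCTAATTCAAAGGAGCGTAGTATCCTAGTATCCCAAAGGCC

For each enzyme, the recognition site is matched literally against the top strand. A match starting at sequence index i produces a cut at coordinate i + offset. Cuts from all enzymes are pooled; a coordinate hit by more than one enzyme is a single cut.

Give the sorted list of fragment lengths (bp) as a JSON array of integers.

[3,4,6,8,8,8,11,11,12,14,15,17,17]

Site scan:
  QalVI (CAAAGGAG, off=2): starts [7, 100] → cuts [9, 102]
  PtaIX (TAATT, off=4): starts [27, 74, 95] → cuts [31, 78, 99]
  VbrII (CGTACA, off=5): starts [43, 51, 65] → cuts [48, 56, 70]
  IvoV (CCTTATGT, off=7): starts [86, 132] → cuts [5, 93]
  MvoV (TAGTATC, off=4): starts [16, 110, 118] → cuts [20, 114, 122]

All cut coordinates (distinct, sorted): [5, 9, 20, 31, 48, 56, 70, 78, 93, 99, 102, 114, 122]

Fragment lengths:
  5→9: 4 bp
  9→20: 11 bp
  20→31: 11 bp
  31→48: 17 bp
  48→56: 8 bp
  56→70: 14 bp
  70→78: 8 bp
  78→93: 15 bp
  93→99: 6 bp
  99→102: 3 bp
  102→114: 12 bp
  114→122: 8 bp
  122→5 (wrap): 134-122+5 = 17 bp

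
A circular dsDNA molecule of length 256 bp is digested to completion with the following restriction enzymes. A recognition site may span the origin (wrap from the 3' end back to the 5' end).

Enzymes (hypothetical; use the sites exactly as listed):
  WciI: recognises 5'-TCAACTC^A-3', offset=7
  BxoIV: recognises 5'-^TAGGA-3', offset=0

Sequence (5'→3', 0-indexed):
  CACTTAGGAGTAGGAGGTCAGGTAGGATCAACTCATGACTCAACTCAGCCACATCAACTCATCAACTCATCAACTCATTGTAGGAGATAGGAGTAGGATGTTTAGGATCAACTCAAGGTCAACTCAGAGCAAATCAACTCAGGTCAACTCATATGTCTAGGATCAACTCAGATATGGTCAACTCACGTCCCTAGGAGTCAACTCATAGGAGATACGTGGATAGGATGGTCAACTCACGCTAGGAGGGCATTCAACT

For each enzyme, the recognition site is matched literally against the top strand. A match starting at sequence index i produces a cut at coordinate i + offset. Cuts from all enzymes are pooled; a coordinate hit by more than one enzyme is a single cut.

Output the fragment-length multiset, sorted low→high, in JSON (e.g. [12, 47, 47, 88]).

[1,3,4,4,6,6,7,7,7,8,8,9,10,11,12,12,12,12,12,13,14,15,15,15,15,18]

Site scan:
  WciI (TCAACTCA, off=7): starts [27, 39, 53, 61, 69, 107, 118, 133, 143, 162, 177, 197, 228, 250] → cuts [1, 34, 46, 60, 68, 76, 114, 125, 140, 150, 169, 184, 204, 235]
  BxoIV (TAGGA, off=0): starts [4, 10, 22, 80, 87, 93, 102, 157, 191, 205, 220, 239] → cuts [4, 10, 22, 80, 87, 93, 102, 157, 191, 205, 220, 239]

All cut coordinates (distinct, sorted): [1, 4, 10, 22, 34, 46, 60, 68, 76, 80, 87, 93, 102, 114, 125, 140, 150, 157, 169, 184, 191, 204, 205, 220, 235, 239]

Fragments:
  1→4: 3 bp
  4→10: 6 bp
  10→22: 12 bp
  22→34: 12 bp
  34→46: 12 bp
  46→60: 14 bp
  60→68: 8 bp
  68→76: 8 bp
  76→80: 4 bp
  80→87: 7 bp
  87→93: 6 bp
  93→102: 9 bp
  102→114: 12 bp
  114→125: 11 bp
  125→140: 15 bp
  140→150: 10 bp
  150→157: 7 bp
  157→169: 12 bp
  169→184: 15 bp
  184→191: 7 bp
  191→204: 13 bp
  204→205: 1 bp
  205→220: 15 bp
  220→235: 15 bp
  235→239: 4 bp
  239→1 (wrap): 256-239+1 = 18 bp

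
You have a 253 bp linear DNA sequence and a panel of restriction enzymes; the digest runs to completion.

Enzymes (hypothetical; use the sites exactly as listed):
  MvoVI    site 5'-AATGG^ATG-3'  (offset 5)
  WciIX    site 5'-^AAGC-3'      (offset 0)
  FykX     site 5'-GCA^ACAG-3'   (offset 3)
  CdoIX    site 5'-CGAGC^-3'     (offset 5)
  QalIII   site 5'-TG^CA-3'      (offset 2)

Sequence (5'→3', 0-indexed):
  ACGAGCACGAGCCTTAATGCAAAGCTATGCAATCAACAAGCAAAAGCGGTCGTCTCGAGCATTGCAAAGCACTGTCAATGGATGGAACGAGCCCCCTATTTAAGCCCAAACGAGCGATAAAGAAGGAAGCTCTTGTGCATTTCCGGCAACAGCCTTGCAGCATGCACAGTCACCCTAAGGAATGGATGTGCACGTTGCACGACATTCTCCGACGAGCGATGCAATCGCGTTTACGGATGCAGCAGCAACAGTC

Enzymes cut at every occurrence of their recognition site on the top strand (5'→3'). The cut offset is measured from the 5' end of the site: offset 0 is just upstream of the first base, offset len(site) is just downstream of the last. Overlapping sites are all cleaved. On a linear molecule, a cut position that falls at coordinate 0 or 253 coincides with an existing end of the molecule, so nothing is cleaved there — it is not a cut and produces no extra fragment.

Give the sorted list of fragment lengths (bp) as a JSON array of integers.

Site scan:
  MvoVI (AATGGATG, off=5): starts [76, 180] → cuts [81, 185]
  WciIX (AAGC, off=0): starts [21, 37, 43, 66, 101, 126] → cuts [21, 37, 43, 66, 101, 126]
  FykX (GCAACAG, off=3): starts [145, 244] → cuts [148, 247]
  CdoIX (CGAGC, off=5): starts [1, 7, 55, 87, 110, 212] → cuts [6, 12, 60, 92, 115, 217]
  QalIII (TGCA, off=2): starts [17, 27, 62, 135, 155, 162, 188, 195, 219, 237] → cuts [19, 29, 64, 137, 157, 164, 190, 197, 221, 239]

Pooled cuts: [6, 12, 19, 21, 29, 37, 43, 60, 64, 66, 81, 92, 101, 115, 126, 137, 148, 157, 164, 185, 190, 197, 217, 221, 239, 247]

Fragments:
  [0,6): 6 bp
  [6,12): 6 bp
  [12,19): 7 bp
  [19,21): 2 bp
  [21,29): 8 bp
  [29,37): 8 bp
  [37,43): 6 bp
  [43,60): 17 bp
  [60,64): 4 bp
  [64,66): 2 bp
  [66,81): 15 bp
  [81,92): 11 bp
  [92,101): 9 bp
  [101,115): 14 bp
  [115,126): 11 bp
  [126,137): 11 bp
  [137,148): 11 bp
  [148,157): 9 bp
  [157,164): 7 bp
  [164,185): 21 bp
  [185,190): 5 bp
  [190,197): 7 bp
  [197,217): 20 bp
  [217,221): 4 bp
  [221,239): 18 bp
  [239,247): 8 bp
  [247,253): 6 bp

[2,2,4,4,5,6,6,6,6,7,7,7,8,8,8,9,9,11,11,11,11,14,15,17,18,20,21]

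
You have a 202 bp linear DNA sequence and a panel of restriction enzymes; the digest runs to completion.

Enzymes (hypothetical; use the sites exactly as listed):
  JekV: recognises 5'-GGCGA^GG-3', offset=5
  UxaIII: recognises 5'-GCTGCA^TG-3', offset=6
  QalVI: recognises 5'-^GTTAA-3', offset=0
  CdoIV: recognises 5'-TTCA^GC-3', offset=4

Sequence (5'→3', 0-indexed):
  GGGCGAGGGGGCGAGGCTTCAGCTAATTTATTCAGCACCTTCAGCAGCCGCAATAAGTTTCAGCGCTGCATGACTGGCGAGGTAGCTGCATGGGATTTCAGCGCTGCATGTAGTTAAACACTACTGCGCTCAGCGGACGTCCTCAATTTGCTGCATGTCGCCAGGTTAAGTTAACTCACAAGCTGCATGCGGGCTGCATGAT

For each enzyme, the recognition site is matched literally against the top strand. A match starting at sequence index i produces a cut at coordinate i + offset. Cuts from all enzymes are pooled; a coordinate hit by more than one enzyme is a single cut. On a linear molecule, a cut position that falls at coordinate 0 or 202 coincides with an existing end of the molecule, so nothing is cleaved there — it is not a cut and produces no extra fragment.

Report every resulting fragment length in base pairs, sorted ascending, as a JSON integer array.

Scan for sites:
  JekV (GGCGAGG, off=5): starts [1, 9, 75] → cuts [6, 14, 80]
  UxaIII (GCTGCATG, off=6): starts [64, 84, 102, 149, 181, 192] → cuts [70, 90, 108, 155, 187, 198]
  QalVI (GTTAA, off=0): starts [112, 164, 169] → cuts [112, 164, 169]
  CdoIV (TTCAGC, off=4): starts [17, 30, 39, 58, 96] → cuts [21, 34, 43, 62, 100]

Pooled cuts: [6, 14, 21, 34, 43, 62, 70, 80, 90, 100, 108, 112, 155, 164, 169, 187, 198]

Fragments:
  [0,6): 6 bp
  [6,14): 8 bp
  [14,21): 7 bp
  [21,34): 13 bp
  [34,43): 9 bp
  [43,62): 19 bp
  [62,70): 8 bp
  [70,80): 10 bp
  [80,90): 10 bp
  [90,100): 10 bp
  [100,108): 8 bp
  [108,112): 4 bp
  [112,155): 43 bp
  [155,164): 9 bp
  [164,169): 5 bp
  [169,187): 18 bp
  [187,198): 11 bp
  [198,202): 4 bp

[4,4,5,6,7,8,8,8,9,9,10,10,10,11,13,18,19,43]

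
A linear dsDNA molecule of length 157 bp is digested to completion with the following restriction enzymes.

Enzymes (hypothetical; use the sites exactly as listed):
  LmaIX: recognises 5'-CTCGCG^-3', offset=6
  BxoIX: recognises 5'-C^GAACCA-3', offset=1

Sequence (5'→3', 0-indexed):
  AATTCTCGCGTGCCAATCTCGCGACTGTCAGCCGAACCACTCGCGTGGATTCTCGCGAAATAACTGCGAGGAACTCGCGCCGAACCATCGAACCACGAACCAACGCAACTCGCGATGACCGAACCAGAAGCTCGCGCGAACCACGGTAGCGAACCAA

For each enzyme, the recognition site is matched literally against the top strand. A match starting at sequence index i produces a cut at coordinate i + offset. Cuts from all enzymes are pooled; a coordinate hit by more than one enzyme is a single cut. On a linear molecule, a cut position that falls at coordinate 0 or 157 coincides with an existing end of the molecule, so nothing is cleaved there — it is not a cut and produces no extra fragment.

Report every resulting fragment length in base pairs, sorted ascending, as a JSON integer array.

[1,2,6,7,7,8,10,10,12,12,13,13,16,18,22]

Site scan:
  LmaIX (CTCGCG, off=6): starts [4, 17, 39, 51, 73, 108, 130] → cuts [10, 23, 45, 57, 79, 114, 136]
  BxoIX (CGAACCA, off=1): starts [32, 80, 88, 95, 119, 136, 149] → cuts [33, 81, 89, 96, 120, 137, 150]

All cut coordinates (distinct, sorted): [10, 23, 33, 45, 57, 79, 81, 89, 96, 114, 120, 136, 137, 150]

Fragment lengths:
  [0,10): 10 bp
  [10,23): 13 bp
  [23,33): 10 bp
  [33,45): 12 bp
  [45,57): 12 bp
  [57,79): 22 bp
  [79,81): 2 bp
  [81,89): 8 bp
  [89,96): 7 bp
  [96,114): 18 bp
  [114,120): 6 bp
  [120,136): 16 bp
  [136,137): 1 bp
  [137,150): 13 bp
  [150,157): 7 bp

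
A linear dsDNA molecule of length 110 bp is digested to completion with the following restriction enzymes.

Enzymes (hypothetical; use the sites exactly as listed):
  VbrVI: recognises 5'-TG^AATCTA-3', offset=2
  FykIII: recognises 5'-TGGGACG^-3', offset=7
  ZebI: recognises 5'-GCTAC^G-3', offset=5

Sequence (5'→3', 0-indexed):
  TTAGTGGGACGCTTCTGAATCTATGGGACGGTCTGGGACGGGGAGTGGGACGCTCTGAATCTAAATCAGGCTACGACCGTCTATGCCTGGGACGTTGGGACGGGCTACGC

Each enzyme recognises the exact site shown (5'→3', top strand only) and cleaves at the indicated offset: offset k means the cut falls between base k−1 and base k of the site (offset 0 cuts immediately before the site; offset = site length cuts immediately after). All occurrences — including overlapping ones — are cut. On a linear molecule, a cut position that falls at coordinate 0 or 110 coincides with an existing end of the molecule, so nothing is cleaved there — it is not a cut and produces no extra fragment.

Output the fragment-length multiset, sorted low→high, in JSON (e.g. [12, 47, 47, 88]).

[2,5,6,6,8,10,11,12,13,17,20]

Scan for sites:
  VbrVI (TGAATCTA, off=2): starts [15, 55] → cuts [17, 57]
  FykIII (TGGGACG, off=7): starts [4, 23, 33, 45, 87, 95] → cuts [11, 30, 40, 52, 94, 102]
  ZebI (GCTACG, off=5): starts [69, 103] → cuts [74, 108]

All cut coordinates (distinct, sorted): [11, 17, 30, 40, 52, 57, 74, 94, 102, 108]

Fragments:
  [0,11): 11 bp
  [11,17): 6 bp
  [17,30): 13 bp
  [30,40): 10 bp
  [40,52): 12 bp
  [52,57): 5 bp
  [57,74): 17 bp
  [74,94): 20 bp
  [94,102): 8 bp
  [102,108): 6 bp
  [108,110): 2 bp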